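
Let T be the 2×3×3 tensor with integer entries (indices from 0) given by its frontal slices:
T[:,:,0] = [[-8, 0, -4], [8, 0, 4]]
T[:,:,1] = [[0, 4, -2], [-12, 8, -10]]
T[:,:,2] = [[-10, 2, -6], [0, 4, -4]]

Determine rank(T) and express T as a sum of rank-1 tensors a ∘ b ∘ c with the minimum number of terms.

Lower bound: in the mode-2 unfolding of T (rows indexed by j, columns by (i,k)) the 3×3 minor on rows j ∈ {0, 1, 2}, columns (i,k) ∈ {(0,0), (0,1), (1,2)} is det [[-8, 0, 0], [0, 4, 4], [-4, -2, -4]] = 64 ≠ 0, so that unfolding has rank ≥ 3 and hence rank(T) ≥ 3 (CP rank is at least every unfolding rank, though it can be larger).
Upper bound: T is a sum of 3 rank-1 terms, T = [0, 1] ∘ [1, 0, 1] ∘ [0, 0, -4] + [1, -1] ∘ [2, 0, 1] ∘ [-4, 2, -4] + [1, 2] ∘ [1, -1, 1] ∘ [0, -4, -2] (written with every a and b primitive with positive leading entry and the scale carried by c; CP decompositions are not unique, and this one is verified by expanding entrywise), so rank(T) ≤ 3.
These bounds meet, so rank(T) = 3.

rank(T) = 3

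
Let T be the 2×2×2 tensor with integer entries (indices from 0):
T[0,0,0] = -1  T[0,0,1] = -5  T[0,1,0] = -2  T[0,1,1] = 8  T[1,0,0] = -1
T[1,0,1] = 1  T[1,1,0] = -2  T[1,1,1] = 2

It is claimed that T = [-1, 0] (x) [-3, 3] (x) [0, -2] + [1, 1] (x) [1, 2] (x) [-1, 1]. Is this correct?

Yes

Reconstruct entrywise from the claimed factors. For example, T[0,0,0] = -1 and Σₗ aₗ[0]bₗ[0]cₗ[0] = (-1)·(-3)·(0) + (1)·(1)·(-1) = -1; checking all 8 entries, every one matches. The claim holds.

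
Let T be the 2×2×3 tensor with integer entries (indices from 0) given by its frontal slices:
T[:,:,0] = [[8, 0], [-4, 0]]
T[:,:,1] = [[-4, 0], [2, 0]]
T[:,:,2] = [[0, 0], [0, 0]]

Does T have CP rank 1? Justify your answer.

If T = a (x) b (x) c then every fibre of T is a multiple of the corresponding factor, so read the factors off the fibres through the nonzero entry T[0,0,0] = 8.
The mode-1 fibre T[:,0,0] = [8, -4] gives a = [2, -1] (primitive direction); the mode-2 fibre T[0,:,0] = [8, 0] gives b = [1, 0]; then c[k] = T[0,0,k] / (a[0]·b[0]) = [8, -4, 0] / 2 = [4, -2, 0].
Expanding [2, -1] (x) [1, 0] (x) [4, -2, 0] reproduces all 12 entries of T, so T = [2, -1] (x) [1, 0] (x) [4, -2, 0] and rank(T) ≤ 1.
Equivalently every frontal slice T[:,:,k] is c[k] times the rank-1 matrix [2, -1] (x) [1, 0]. So T has rank 1 (it is nonzero).

Yes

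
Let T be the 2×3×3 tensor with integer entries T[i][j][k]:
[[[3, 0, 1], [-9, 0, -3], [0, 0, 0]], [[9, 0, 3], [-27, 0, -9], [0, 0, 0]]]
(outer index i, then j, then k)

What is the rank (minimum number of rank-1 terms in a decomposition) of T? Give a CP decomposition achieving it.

Lower bound: T ≠ 0 (e.g. T[0,0,0] = 3), so rank(T) ≥ 1.
Upper bound: if T = a (x) b (x) c then every fibre of T is a multiple of the corresponding factor, so read the factors off the fibres through the nonzero entry T[0,0,0] = 3.
The mode-1 fibre T[:,0,0] = [3, 9] gives a = [1, 3] (primitive direction); the mode-2 fibre T[0,:,0] = [3, -9, 0] gives b = [1, -3, 0]; then c[k] = T[0,0,k] / (a[0]·b[0]) = [3, 0, 1] / 1 = [3, 0, 1].
Expanding [1, 3] (x) [1, -3, 0] (x) [3, 0, 1] reproduces all 18 entries of T, so T = [1, 3] (x) [1, -3, 0] (x) [3, 0, 1] and rank(T) ≤ 1.
These bounds meet, so rank(T) = 1.
Check entry T[0,1,1] = 0: (1)·(-3)·(0) = 0.

rank(T) = 1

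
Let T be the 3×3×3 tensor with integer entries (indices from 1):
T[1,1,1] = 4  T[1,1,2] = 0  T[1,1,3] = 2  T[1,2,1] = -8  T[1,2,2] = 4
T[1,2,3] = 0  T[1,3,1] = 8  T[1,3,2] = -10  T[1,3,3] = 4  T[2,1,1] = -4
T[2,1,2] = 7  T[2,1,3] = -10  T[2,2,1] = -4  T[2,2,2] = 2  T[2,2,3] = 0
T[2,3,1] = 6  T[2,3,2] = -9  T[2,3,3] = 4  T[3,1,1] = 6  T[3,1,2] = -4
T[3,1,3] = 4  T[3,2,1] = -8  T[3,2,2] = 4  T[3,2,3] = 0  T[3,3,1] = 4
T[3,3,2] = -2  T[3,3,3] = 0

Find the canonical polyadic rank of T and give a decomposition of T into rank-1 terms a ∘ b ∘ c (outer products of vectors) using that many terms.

rank(T) = 3

Lower bound: the mode-3 unfolding of T (rows indexed by k, columns by (i,j) = (1,1), (1,2), (1,3), (2,1), (2,2), (2,3), (3,1), (3,2), (3,3)) is [[4, -8, 8, -4, -4, 6, 6, -8, 4], [0, 4, -10, 7, 2, -9, -4, 4, -2], [2, 0, 4, -10, 0, 4, 4, 0, 0]].
There the 3×3 minor on rows k ∈ {1, 2, 3}, columns (i,j) ∈ {(1,1), (1,2), (1,3)} is det [[4, -8, 8], [0, 4, -10], [2, 0, 4]] = 160 ≠ 0, so this unfolding has rank ≥ 3; CP rank is at least every unfolding rank, so rank(T) ≥ 3. (Unfolding ranks only ever bound the CP rank from below — rank(T) can be strictly larger than all of them — so the matching upper bound has to come from an explicit 3-term decomposition.)
Upper bound: T is a sum of 3 rank-1 terms, T = [1, -2, 1] ∘ [1, 0, 0] ∘ [2, -2, 4] + [1, 1, 0] ∘ [1, 0, -2] ∘ [-2, 4, -2] + [2, 1, 2] ∘ [1, -2, 1] ∘ [2, -1, 0] (one valid choice — decompositions are not unique — normalised so each a, b is primitive with positive first nonzero entry; check it by expanding all entries), so rank(T) ≤ 3.
These bounds meet, so rank(T) = 3.
Check entry T[3,2,3] = 0: (1)·(0)·(4) + (0)·(0)·(-2) + (2)·(-2)·(0) = 0.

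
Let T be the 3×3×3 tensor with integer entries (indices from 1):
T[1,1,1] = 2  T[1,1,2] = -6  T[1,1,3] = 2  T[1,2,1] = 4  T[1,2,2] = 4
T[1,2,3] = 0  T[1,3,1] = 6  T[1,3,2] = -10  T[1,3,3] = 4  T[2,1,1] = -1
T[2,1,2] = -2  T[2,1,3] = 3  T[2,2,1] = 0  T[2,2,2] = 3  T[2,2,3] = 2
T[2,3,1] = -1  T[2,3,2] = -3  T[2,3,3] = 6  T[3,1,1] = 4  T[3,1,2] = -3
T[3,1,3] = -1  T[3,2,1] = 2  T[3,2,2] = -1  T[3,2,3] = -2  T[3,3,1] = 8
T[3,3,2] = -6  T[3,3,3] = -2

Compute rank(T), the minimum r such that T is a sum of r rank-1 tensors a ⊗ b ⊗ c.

3

Lower bound: the mode-3 unfolding of T (rows indexed by k, columns by (i,j) = (1,1), (1,2), (1,3), (2,1), (2,2), (2,3), (3,1), (3,2), (3,3)) is [[2, 4, 6, -1, 0, -1, 4, 2, 8], [-6, 4, -10, -2, 3, -3, -3, -1, -6], [2, 0, 4, 3, 2, 6, -1, -2, -2]].
There the 3×3 minor on rows k ∈ {1, 2, 3}, columns (i,j) ∈ {(1,1), (1,2), (2,1)} is det [[2, 4, -1], [-6, 4, -2], [2, 0, 3]] = 88 ≠ 0, so this unfolding has rank ≥ 3; CP rank is at least every unfolding rank, so rank(T) ≥ 3. (Unfolding ranks only ever bound the CP rank from below — rank(T) can be strictly larger than all of them — so the matching upper bound has to come from an explicit 3-term decomposition.)
Upper bound: T is a sum of 3 rank-1 terms, T = [0, 1, -1] ⊗ [1, 1, 2] ⊗ [-2, 1, 2] + [2, 1, 0] ⊗ [1, -2, 1] ⊗ [-1, -1, 0] + [2, 1, 1] ⊗ [1, 0, 2] ⊗ [2, -2, 1] (written with every a and b primitive with positive leading entry and the scale carried by c; CP decompositions are not unique, and this one is verified by expanding entrywise), so rank(T) ≤ 3.
These bounds meet, so rank(T) = 3.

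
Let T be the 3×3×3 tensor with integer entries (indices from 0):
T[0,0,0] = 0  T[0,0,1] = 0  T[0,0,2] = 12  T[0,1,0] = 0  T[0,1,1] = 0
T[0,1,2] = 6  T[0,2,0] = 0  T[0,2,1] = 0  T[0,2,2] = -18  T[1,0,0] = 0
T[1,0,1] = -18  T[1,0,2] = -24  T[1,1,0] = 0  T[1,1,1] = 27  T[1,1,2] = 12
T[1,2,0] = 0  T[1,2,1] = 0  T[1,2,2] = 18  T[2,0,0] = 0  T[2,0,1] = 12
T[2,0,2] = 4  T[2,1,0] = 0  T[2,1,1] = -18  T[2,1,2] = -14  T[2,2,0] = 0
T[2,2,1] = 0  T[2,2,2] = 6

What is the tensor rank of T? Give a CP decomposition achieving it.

rank(T) = 2

Lower bound: the mode-1 unfolding of T (rows indexed by i, columns by (j,k) = (0,0), (0,1), (0,2), (1,0), (1,1), (1,2), (2,0), (2,1), (2,2)) is [[0, 0, 12, 0, 0, 6, 0, 0, -18], [0, -18, -24, 0, 27, 12, 0, 0, 18], [0, 12, 4, 0, -18, -14, 0, 0, 6]].
There the 2×2 minor on rows i ∈ {0, 1}, columns (j,k) ∈ {(0,1), (0,2)} is det [[0, 12], [-18, -24]] = 216 ≠ 0, so this unfolding has rank ≥ 2; CP rank is at least every unfolding rank, so rank(T) ≥ 2. (Unfolding ranks only ever bound the CP rank from below — rank(T) can be strictly larger than all of them — so the matching upper bound has to come from an explicit 2-term decomposition.)
Upper bound — finding two terms. Write S_k = T[:,:,k] for the frontal slices: S₀ = [[0, 0, 0], [0, 0, 0], [0, 0, 0]], S₁ = [[0, 0, 0], [-18, 27, 0], [12, -18, 0]], S₂ = [[12, 6, -18], [-24, 12, 18], [4, -14, 6]].
If T = a₁ ∘ b₁ ∘ c₁ + a₂ ∘ b₂ ∘ c₂ then each S_k = c₁[k]·a₁b₁ᵀ + c₂[k]·a₂b₂ᵀ. S₁ and S₂ are linearly independent, so a₁b₁ᵀ and a₂b₂ᵀ must span the same plane of matrices: they are the rank-1 matrices of the form x·S₁ + y·S₂.
The 2×2 minor of x·S₁ + y·S₂ on rows {0,1}, columns {0,1} is 432·xy + 288·y² = 144·(3·x + 2·y)(y), vanishing at (x:y) = (2:-3) and (1:0).
M₁ = 2·S₁ − 3·S₂ = [[-36, -18, 54], [36, 18, -54], [12, 6, -18]] = (-6)·(3, -3, -1)(2, 1, -3)ᵀ and M₂ = S₁ = [[0, 0, 0], [-18, 27, 0], [12, -18, 0]] = (-3)·(0, 3, -2)(2, -3, 0)ᵀ, so take a₁ = (3, -3, -1), b₁ = (2, 1, -3), a₂ = (0, 3, -2), b₂ = (2, -3, 0).
Each slice is an integer combination of E₁ = a₁b₁ᵀ and E₂ = a₂b₂ᵀ: S₀ = 0, S₁ = −3·E₂, S₂ = 2·E₁ − 2·E₂; reading off coefficients, c₁ = (0, 0, 2) and c₂ = (0, -3, -2).
Hence T = (3, -3, -1) ∘ (2, 1, -3) ∘ (0, 0, 2) + (0, 3, -2) ∘ (2, -3, 0) ∘ (0, -3, -2), so rank(T) ≤ 2.
These bounds meet, so rank(T) = 2.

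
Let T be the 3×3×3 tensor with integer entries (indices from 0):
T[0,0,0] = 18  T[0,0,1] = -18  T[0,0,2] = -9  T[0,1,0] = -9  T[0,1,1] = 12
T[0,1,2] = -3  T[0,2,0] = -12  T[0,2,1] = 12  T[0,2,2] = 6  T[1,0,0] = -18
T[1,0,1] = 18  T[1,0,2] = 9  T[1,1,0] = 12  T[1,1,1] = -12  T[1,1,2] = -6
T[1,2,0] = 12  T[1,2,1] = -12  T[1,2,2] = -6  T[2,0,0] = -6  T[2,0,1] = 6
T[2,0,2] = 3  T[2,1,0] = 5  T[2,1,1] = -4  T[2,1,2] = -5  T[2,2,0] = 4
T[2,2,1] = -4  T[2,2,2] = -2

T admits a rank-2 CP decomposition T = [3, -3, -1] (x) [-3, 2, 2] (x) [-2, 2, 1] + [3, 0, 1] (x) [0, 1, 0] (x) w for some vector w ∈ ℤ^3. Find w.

Subtract the known terms from T to get the rank-1 residual R = [3, 0, 1] (x) [0, 1, 0] (x) w, so R[i,j,k] = a[i]·b[j]·w[k]. Pick indices with nonzero a[0]·b[1] = (3)·(1) = 3. Only the fibre through (0,1,·) is needed: R[0,1,:] = T[0,1,:] − Σₗ aₗ[0]bₗ[1]cₗ = [-9, 12, -3] − (3)·(2)·[-2, 2, 1] = [3, 0, -9]. Then w[k] = R[0,1,k] / 3 for each k, giving w = [3, 0, -9] / 3 = [1, 0, -3].

w = [1, 0, -3]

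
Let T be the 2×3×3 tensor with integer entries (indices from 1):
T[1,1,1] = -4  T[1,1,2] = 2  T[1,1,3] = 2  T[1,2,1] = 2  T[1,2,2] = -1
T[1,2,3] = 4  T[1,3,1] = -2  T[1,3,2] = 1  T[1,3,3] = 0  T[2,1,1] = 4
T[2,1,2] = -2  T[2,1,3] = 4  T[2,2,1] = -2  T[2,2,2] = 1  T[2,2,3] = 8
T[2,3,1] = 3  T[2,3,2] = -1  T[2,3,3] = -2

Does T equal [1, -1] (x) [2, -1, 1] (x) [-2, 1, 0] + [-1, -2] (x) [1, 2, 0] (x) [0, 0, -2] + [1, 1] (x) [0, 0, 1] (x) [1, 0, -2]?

No

Reconstruct entry (1,3,1) from the claimed factors: Σₗ aₗ[1]bₗ[3]cₗ[1] = (1)·(1)·(-2) + (-1)·(0)·(0) + (1)·(1)·(1) = -1, but T[1,3,1] = -2. The claim is false.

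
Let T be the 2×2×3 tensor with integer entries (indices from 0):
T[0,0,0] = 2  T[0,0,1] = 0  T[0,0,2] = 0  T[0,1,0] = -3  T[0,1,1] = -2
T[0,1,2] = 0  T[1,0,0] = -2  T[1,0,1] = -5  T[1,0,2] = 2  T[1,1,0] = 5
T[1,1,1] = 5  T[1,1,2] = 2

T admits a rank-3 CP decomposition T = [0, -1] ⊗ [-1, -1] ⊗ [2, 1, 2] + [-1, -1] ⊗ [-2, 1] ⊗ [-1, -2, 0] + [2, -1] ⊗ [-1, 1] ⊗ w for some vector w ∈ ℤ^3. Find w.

w = [-2, -2, 0]

Subtract the known terms from T to get the rank-1 residual R = [2, -1] ⊗ [-1, 1] ⊗ w, so R[i,j,k] = a[i]·b[j]·w[k]. Pick indices with nonzero a[0]·b[0] = (2)·(-1) = -2. Only the fibre through (0,0,·) is needed: R[0,0,:] = T[0,0,:] − Σₗ aₗ[0]bₗ[0]cₗ = [2, 0, 0] − (0)·(-1)·[2, 1, 2] − (-1)·(-2)·[-1, -2, 0] = [4, 4, 0]. Then w[k] = R[0,0,k] / -2 for each k, giving w = [4, 4, 0] / -2 = [-2, -2, 0].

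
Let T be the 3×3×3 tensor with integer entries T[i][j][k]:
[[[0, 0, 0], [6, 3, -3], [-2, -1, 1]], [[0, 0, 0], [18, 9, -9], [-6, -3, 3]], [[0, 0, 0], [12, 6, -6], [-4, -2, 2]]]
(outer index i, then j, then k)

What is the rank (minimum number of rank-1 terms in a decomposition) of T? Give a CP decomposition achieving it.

Lower bound: T ≠ 0 (e.g. T[0,1,0] = 6), so rank(T) ≥ 1.
Upper bound: if T = a ⊗ b ⊗ c then every fibre of T is a multiple of the corresponding factor, so read the factors off the fibres through the nonzero entry T[0,1,0] = 6.
The mode-1 fibre T[:,1,0] = [6, 18, 12] gives a = (1, 3, 2) (primitive direction); the mode-2 fibre T[0,:,0] = [0, 6, -2] gives b = (0, 3, -1); then c[k] = T[0,1,k] / (a[0]·b[1]) = [6, 3, -3] / 3 = (2, 1, -1).
Expanding (1, 3, 2) ⊗ (0, 3, -1) ⊗ (2, 1, -1) reproduces all 27 entries of T, so T = (1, 3, 2) ⊗ (0, 3, -1) ⊗ (2, 1, -1) and rank(T) ≤ 1.
These bounds meet, so rank(T) = 1.

rank(T) = 1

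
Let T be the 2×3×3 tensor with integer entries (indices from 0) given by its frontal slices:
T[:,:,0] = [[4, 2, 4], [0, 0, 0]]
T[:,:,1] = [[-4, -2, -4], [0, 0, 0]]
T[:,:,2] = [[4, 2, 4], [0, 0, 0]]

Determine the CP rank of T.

Lower bound: T ≠ 0 (e.g. T[0,0,0] = 4), so rank(T) ≥ 1.
Upper bound: if T = a ⊗ b ⊗ c then every fibre of T is a multiple of the corresponding factor, so read the factors off the fibres through the nonzero entry T[0,0,0] = 4.
The mode-1 fibre T[:,0,0] = [4, 0] gives a = [1, 0] (primitive direction); the mode-2 fibre T[0,:,0] = [4, 2, 4] gives b = [2, 1, 2]; then c[k] = T[0,0,k] / (a[0]·b[0]) = [4, -4, 4] / 2 = [2, -2, 2].
Expanding [1, 0] ⊗ [2, 1, 2] ⊗ [2, -2, 2] reproduces all 18 entries of T, so T = [1, 0] ⊗ [2, 1, 2] ⊗ [2, -2, 2] and rank(T) ≤ 1.
These bounds meet, so rank(T) = 1.

1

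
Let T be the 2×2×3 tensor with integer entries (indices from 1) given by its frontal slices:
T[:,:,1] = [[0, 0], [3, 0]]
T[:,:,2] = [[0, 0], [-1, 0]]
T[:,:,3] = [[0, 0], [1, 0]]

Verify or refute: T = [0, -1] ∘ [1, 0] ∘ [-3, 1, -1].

Yes

Reconstruct entrywise from the claimed factors. For example, T[2,2,3] = 0 and Σₗ aₗ[2]bₗ[2]cₗ[3] = (-1)·(0)·(-1) = 0; checking all 12 entries, every one matches. The claim holds.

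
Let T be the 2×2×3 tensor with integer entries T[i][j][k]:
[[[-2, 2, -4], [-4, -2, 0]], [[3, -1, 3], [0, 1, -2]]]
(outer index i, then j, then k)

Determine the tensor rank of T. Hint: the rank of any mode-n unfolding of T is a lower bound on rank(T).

3

Lower bound: in the mode-3 unfolding of T (rows indexed by k, columns by (i,j)) the 3×3 minor on rows k ∈ {0, 1, 2}, columns (i,j) ∈ {(0,0), (0,1), (1,0)} is det [[-2, -4, 3], [2, -2, -1], [-4, 0, 3]] = -4 ≠ 0, so that unfolding has rank ≥ 3 and hence rank(T) ≥ 3 (CP rank is at least every unfolding rank, though it can be larger).
Upper bound: T is a sum of 3 rank-1 terms, T = [1, -1] ⊗ [1, 0] ⊗ [-4, 0, -2] + [2, -1] ⊗ [1, -1] ⊗ [1, 1, -1] + [2, 1] ⊗ [0, 1] ⊗ [-1, 0, -1] (one valid choice — decompositions are not unique — normalised so each a, b is primitive with positive first nonzero entry; check it by expanding all entries), so rank(T) ≤ 3.
These bounds meet, so rank(T) = 3.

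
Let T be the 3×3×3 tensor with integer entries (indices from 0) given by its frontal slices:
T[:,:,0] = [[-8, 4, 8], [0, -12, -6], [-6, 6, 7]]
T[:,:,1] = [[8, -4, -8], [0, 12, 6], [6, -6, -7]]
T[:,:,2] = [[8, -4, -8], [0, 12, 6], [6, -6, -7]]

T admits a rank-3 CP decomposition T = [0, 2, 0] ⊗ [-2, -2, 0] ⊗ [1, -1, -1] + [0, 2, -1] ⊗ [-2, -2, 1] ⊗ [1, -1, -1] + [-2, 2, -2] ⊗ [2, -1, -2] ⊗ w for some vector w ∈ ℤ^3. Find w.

w = [2, -2, -2]

Subtract the known terms from T to get the rank-1 residual R = [-2, 2, -2] ⊗ [2, -1, -2] ⊗ w, so R[i,j,k] = a[i]·b[j]·w[k]. Pick indices with nonzero a[0]·b[0] = (-2)·(2) = -4. Only the fibre through (0,0,·) is needed: R[0,0,:] = T[0,0,:] − Σₗ aₗ[0]bₗ[0]cₗ = [-8, 8, 8] − (0)·(-2)·[1, -1, -1] − (0)·(-2)·[1, -1, -1] = [-8, 8, 8]. Then w[k] = R[0,0,k] / -4 for each k, giving w = [-8, 8, 8] / -4 = [2, -2, -2].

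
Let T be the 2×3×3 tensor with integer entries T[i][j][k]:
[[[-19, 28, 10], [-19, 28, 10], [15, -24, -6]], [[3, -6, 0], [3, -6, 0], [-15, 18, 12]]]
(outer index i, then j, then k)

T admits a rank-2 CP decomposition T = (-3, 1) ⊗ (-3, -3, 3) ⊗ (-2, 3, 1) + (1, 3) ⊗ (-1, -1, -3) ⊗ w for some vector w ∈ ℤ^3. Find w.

Subtract the known terms from T to get the rank-1 residual R = (1, 3) ⊗ (-1, -1, -3) ⊗ w, so R[i,j,k] = a[i]·b[j]·w[k]. Pick indices with nonzero a[0]·b[0] = (1)·(-1) = -1. Only the fibre through (0,0,·) is needed: R[0,0,:] = T[0,0,:] − Σₗ aₗ[0]bₗ[0]cₗ = [-19, 28, 10] − (-3)·(-3)·(-2, 3, 1) = [-1, 1, 1]. Then w[k] = R[0,0,k] / -1 for each k, giving w = [-1, 1, 1] / -1 = (1, -1, -1).

w = (1, -1, -1)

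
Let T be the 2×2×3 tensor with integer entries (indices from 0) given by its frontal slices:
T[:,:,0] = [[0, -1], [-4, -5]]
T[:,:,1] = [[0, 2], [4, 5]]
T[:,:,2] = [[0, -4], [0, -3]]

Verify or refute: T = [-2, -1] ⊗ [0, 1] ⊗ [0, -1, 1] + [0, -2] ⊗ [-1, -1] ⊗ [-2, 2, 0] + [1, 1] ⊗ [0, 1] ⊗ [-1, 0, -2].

Reconstruct entrywise from the claimed factors. For example, T[0,1,2] = -4 and Σₗ aₗ[0]bₗ[1]cₗ[2] = (-2)·(1)·(1) + (0)·(-1)·(0) + (1)·(1)·(-2) = -4; checking all 12 entries, every one matches. The claim holds.

Yes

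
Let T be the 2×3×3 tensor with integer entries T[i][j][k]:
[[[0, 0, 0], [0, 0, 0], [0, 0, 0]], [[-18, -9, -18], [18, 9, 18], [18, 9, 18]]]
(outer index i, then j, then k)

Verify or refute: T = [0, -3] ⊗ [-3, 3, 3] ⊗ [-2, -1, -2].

Reconstruct entrywise from the claimed factors. For example, T[0,1,2] = 0 and Σₗ aₗ[0]bₗ[1]cₗ[2] = (0)·(3)·(-2) = 0; checking all 18 entries, every one matches. The claim holds.

Yes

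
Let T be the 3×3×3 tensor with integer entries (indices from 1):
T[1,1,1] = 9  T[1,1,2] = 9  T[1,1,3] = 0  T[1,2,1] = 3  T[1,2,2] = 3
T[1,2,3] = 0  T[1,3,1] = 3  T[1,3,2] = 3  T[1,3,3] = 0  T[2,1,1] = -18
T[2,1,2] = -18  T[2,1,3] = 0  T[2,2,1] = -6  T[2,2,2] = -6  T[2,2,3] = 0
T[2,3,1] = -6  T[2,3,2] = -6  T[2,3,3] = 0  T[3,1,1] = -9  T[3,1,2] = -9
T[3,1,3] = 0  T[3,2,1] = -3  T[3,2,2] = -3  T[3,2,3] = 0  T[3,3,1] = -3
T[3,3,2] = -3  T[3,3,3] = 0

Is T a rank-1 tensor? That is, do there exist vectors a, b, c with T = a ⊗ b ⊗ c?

Yes

If T = a ⊗ b ⊗ c then every fibre of T is a multiple of the corresponding factor, so read the factors off the fibres through the nonzero entry T[1,1,1] = 9.
The mode-1 fibre T[:,1,1] = [9, -18, -9] gives a = (1, -2, -1) (primitive direction); the mode-2 fibre T[1,:,1] = [9, 3, 3] gives b = (3, 1, 1); then c[k] = T[1,1,k] / (a[1]·b[1]) = [9, 9, 0] / 3 = (3, 3, 0).
Expanding (1, -2, -1) ⊗ (3, 1, 1) ⊗ (3, 3, 0) reproduces all 27 entries of T, so T = (1, -2, -1) ⊗ (3, 1, 1) ⊗ (3, 3, 0) and rank(T) ≤ 1.
Equivalently every frontal slice T[:,:,k] is c[k] times the rank-1 matrix (1, -2, -1) ⊗ (3, 1, 1). So T has rank 1 (it is nonzero).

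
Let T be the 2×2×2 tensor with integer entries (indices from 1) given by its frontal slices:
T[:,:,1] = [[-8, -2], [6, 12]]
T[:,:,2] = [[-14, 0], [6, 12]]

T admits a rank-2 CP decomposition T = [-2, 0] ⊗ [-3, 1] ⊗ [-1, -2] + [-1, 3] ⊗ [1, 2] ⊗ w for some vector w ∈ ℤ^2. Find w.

Subtract the known terms from T to get the rank-1 residual R = [-1, 3] ⊗ [1, 2] ⊗ w, so R[i,j,k] = a[i]·b[j]·w[k]. Pick indices with nonzero a[1]·b[1] = (-1)·(1) = -1. Only the fibre through (1,1,·) is needed: R[1,1,:] = T[1,1,:] − Σₗ aₗ[1]bₗ[1]cₗ = [-8, -14] − (-2)·(-3)·[-1, -2] = [-2, -2]. Then w[k] = R[1,1,k] / -1 for each k, giving w = [-2, -2] / -1 = [2, 2].

w = [2, 2]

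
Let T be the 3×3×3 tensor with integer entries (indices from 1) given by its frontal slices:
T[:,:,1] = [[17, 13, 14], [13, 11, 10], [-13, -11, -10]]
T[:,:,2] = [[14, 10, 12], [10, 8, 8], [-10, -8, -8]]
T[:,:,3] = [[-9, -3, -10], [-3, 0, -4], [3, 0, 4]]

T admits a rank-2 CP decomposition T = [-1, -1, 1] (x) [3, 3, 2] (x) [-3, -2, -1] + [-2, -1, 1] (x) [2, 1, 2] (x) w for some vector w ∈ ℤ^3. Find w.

Subtract the known terms from T to get the rank-1 residual R = [-2, -1, 1] (x) [2, 1, 2] (x) w, so R[i,j,k] = a[i]·b[j]·w[k]. Pick indices with nonzero a[1]·b[1] = (-2)·(2) = -4. Only the fibre through (1,1,·) is needed: R[1,1,:] = T[1,1,:] − Σₗ aₗ[1]bₗ[1]cₗ = [17, 14, -9] − (-1)·(3)·[-3, -2, -1] = [8, 8, -12]. Then w[k] = R[1,1,k] / -4 for each k, giving w = [8, 8, -12] / -4 = [-2, -2, 3].

w = [-2, -2, 3]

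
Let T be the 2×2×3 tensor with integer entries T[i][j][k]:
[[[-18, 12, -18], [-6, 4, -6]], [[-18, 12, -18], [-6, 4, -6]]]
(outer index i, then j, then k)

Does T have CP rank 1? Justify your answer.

If T = a ⊗ b ⊗ c then every fibre of T is a multiple of the corresponding factor, so read the factors off the fibres through the nonzero entry T[0,0,0] = -18.
The mode-1 fibre T[:,0,0] = [-18, -18] gives a = [1, 1] (primitive direction); the mode-2 fibre T[0,:,0] = [-18, -6] gives b = [3, 1]; then c[k] = T[0,0,k] / (a[0]·b[0]) = [-18, 12, -18] / 3 = [-6, 4, -6].
Expanding [1, 1] ⊗ [3, 1] ⊗ [-6, 4, -6] reproduces all 12 entries of T, so T = [1, 1] ⊗ [3, 1] ⊗ [-6, 4, -6] and rank(T) ≤ 1.
Equivalently every frontal slice T[:,:,k] is c[k] times the rank-1 matrix [1, 1] ⊗ [3, 1]. So T has rank 1 (it is nonzero).

Yes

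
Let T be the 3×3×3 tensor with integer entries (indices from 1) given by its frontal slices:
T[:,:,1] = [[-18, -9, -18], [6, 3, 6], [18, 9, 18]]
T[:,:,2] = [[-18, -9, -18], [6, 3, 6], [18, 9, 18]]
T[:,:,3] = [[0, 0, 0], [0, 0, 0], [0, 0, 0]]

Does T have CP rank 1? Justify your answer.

Yes

If T = a ⊗ b ⊗ c then every fibre of T is a multiple of the corresponding factor, so read the factors off the fibres through the nonzero entry T[1,1,1] = -18.
The mode-1 fibre T[:,1,1] = [-18, 6, 18] gives a = (3, -1, -3) (primitive direction); the mode-2 fibre T[1,:,1] = [-18, -9, -18] gives b = (2, 1, 2); then c[k] = T[1,1,k] / (a[1]·b[1]) = [-18, -18, 0] / 6 = (-3, -3, 0).
Expanding (3, -1, -3) ⊗ (2, 1, 2) ⊗ (-3, -3, 0) reproduces all 27 entries of T, so T = (3, -1, -3) ⊗ (2, 1, 2) ⊗ (-3, -3, 0) and rank(T) ≤ 1.
Equivalently every frontal slice T[:,:,k] is c[k] times the rank-1 matrix (3, -1, -3) ⊗ (2, 1, 2). So T has rank 1 (it is nonzero).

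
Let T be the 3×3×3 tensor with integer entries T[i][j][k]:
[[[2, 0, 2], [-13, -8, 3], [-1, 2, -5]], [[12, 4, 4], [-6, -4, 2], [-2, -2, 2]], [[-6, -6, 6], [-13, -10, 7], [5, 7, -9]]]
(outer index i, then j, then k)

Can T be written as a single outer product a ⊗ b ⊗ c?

No

The mode-2 unfolding of T (rows indexed by j, columns by (i,k) = (0,0), (0,1), (0,2), (1,0), (1,1), (1,2), (2,0), (2,1), (2,2)) is [[2, 0, 2, 12, 4, 4, -6, -6, 6], [-13, -8, 3, -6, -4, 2, -13, -10, 7], [-1, 2, -5, -2, -2, 2, 5, 7, -9]].
There the 3×3 minor on rows j ∈ {0, 1, 2}, columns (i,k) ∈ {(0,0), (0,1), (1,0)} is det [[2, 0, 12], [-13, -8, -6], [-1, 2, -2]] = -352 ≠ 0, so this unfolding has rank ≥ 3; CP rank is at least every unfolding rank, so rank(T) ≥ 3.
In particular rank(T) ≥ 3 > 1, so T is not rank-1.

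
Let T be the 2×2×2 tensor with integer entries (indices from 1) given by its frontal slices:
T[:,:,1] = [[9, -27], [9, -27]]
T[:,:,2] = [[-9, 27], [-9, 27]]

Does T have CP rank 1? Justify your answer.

If T = a ⊗ b ⊗ c then every fibre of T is a multiple of the corresponding factor, so read the factors off the fibres through the nonzero entry T[1,1,1] = 9.
The mode-1 fibre T[:,1,1] = [9, 9] gives a = [1, 1] (primitive direction); the mode-2 fibre T[1,:,1] = [9, -27] gives b = [1, -3]; then c[k] = T[1,1,k] / (a[1]·b[1]) = [9, -9] / 1 = [9, -9].
Expanding [1, 1] ⊗ [1, -3] ⊗ [9, -9] reproduces all 8 entries of T, so T = [1, 1] ⊗ [1, -3] ⊗ [9, -9] and rank(T) ≤ 1.
Equivalently every frontal slice T[:,:,k] is c[k] times the rank-1 matrix [1, 1] ⊗ [1, -3]. So T has rank 1 (it is nonzero).

Yes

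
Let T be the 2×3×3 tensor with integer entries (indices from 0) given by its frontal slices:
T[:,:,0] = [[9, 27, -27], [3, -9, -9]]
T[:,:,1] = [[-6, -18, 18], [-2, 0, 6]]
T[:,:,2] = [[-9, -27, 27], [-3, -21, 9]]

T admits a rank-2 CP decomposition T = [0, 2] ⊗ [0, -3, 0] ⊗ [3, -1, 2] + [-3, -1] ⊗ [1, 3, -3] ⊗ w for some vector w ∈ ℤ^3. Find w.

w = [-3, 2, 3]

Subtract the known terms from T to get the rank-1 residual R = [-3, -1] ⊗ [1, 3, -3] ⊗ w, so R[i,j,k] = a[i]·b[j]·w[k]. Pick indices with nonzero a[0]·b[0] = (-3)·(1) = -3. Only the fibre through (0,0,·) is needed: R[0,0,:] = T[0,0,:] − Σₗ aₗ[0]bₗ[0]cₗ = [9, -6, -9] − (0)·(0)·[3, -1, 2] = [9, -6, -9]. Then w[k] = R[0,0,k] / -3 for each k, giving w = [9, -6, -9] / -3 = [-3, 2, 3].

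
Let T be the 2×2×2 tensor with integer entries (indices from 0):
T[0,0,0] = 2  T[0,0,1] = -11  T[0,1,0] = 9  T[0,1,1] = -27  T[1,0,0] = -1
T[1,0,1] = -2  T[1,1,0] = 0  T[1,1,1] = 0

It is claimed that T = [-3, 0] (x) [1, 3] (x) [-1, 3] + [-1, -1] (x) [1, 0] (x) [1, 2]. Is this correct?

Yes

Reconstruct entrywise from the claimed factors. For example, T[1,1,1] = 0 and Σₗ aₗ[1]bₗ[1]cₗ[1] = (0)·(3)·(3) + (-1)·(0)·(2) = 0; checking all 8 entries, every one matches. The claim holds.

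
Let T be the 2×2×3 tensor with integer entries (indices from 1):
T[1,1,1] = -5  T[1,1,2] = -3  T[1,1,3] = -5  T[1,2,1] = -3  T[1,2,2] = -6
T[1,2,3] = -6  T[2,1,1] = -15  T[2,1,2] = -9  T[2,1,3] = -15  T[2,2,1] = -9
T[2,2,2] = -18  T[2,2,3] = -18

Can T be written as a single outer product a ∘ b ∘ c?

The mode-3 unfolding of T (rows indexed by k, columns by (i,j) = (1,1), (1,2), (2,1), (2,2)) is [[-5, -3, -15, -9], [-3, -6, -9, -18], [-5, -6, -15, -18]].
There the 2×2 minor on rows k ∈ {1, 2}, columns (i,j) ∈ {(1,1), (1,2)} is det [[-5, -3], [-3, -6]] = 21 ≠ 0, so this unfolding has rank ≥ 2; CP rank is at least every unfolding rank, so rank(T) ≥ 2.
In particular rank(T) ≥ 2 > 1, so T is not rank-1.

No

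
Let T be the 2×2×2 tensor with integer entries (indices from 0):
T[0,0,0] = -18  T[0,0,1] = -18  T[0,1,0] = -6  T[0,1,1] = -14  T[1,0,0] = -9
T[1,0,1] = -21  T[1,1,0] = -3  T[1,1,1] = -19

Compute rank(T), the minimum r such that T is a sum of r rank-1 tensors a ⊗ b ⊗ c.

Lower bound: the mode-3 unfolding of T (rows indexed by k, columns by (i,j) = (0,0), (0,1), (1,0), (1,1)) is [[-18, -6, -9, -3], [-18, -14, -21, -19]].
There the 2×2 minor on rows k ∈ {0, 1}, columns (i,j) ∈ {(0,0), (0,1)} is det [[-18, -6], [-18, -14]] = 144 ≠ 0, so this unfolding has rank ≥ 2; CP rank is at least every unfolding rank, so rank(T) ≥ 2. (Flattening ranks never certify an upper bound on CP rank; for that we must actually write T with 2 rank-1 terms.)
Upper bound — finding two terms. Write S_k = T[:,:,k] for the frontal slices: S₀ = [[-18, -6], [-9, -3]], S₁ = [[-18, -14], [-21, -19]].
If T = a₁ ⊗ b₁ ⊗ c₁ + a₂ ⊗ b₂ ⊗ c₂ then each S_k = c₁[k]·a₁b₁ᵀ + c₂[k]·a₂b₂ᵀ. S₀ and S₁ are linearly independent, so a₁b₁ᵀ and a₂b₂ᵀ must span the same plane of matrices: they are the rank-1 matrices of the form x·S₀ + y·S₁.
det(x·S₀ + y·S₁) is 144·xy + 48·y² = 48·(y)(3·x + y), vanishing at (x:y) = (1:0) and (1:-3).
M₁ = S₀ = [[-18, -6], [-9, -3]] = (-3)·(2, 1)(3, 1)ᵀ and M₂ = S₀ − 3·S₁ = [[36, 36], [54, 54]] = 18·(2, 3)(1, 1)ᵀ, so take a₁ = (2, 1), b₁ = (3, 1), a₂ = (2, 3), b₂ = (1, 1).
Each slice is an integer combination of E₁ = a₁b₁ᵀ and E₂ = a₂b₂ᵀ: S₀ = −3·E₁, S₁ = −E₁ − 6·E₂; reading off coefficients, c₁ = (-3, -1) and c₂ = (0, -6).
Hence T = (2, 1) ⊗ (3, 1) ⊗ (-3, -1) + (2, 3) ⊗ (1, 1) ⊗ (0, -6), so rank(T) ≤ 2.
These bounds meet, so rank(T) = 2.

2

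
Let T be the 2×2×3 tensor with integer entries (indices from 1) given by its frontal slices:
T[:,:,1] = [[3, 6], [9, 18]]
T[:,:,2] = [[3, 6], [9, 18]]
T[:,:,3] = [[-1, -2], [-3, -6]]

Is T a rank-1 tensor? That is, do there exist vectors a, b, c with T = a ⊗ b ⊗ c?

Yes

If T = a ⊗ b ⊗ c then every fibre of T is a multiple of the corresponding factor, so read the factors off the fibres through the nonzero entry T[1,1,1] = 3.
The mode-1 fibre T[:,1,1] = [3, 9] gives a = [1, 3] (primitive direction); the mode-2 fibre T[1,:,1] = [3, 6] gives b = [1, 2]; then c[k] = T[1,1,k] / (a[1]·b[1]) = [3, 3, -1] / 1 = [3, 3, -1].
Expanding [1, 3] ⊗ [1, 2] ⊗ [3, 3, -1] reproduces all 12 entries of T, so T = [1, 3] ⊗ [1, 2] ⊗ [3, 3, -1] and rank(T) ≤ 1.
Equivalently every frontal slice T[:,:,k] is c[k] times the rank-1 matrix [1, 3] ⊗ [1, 2]. So T has rank 1 (it is nonzero).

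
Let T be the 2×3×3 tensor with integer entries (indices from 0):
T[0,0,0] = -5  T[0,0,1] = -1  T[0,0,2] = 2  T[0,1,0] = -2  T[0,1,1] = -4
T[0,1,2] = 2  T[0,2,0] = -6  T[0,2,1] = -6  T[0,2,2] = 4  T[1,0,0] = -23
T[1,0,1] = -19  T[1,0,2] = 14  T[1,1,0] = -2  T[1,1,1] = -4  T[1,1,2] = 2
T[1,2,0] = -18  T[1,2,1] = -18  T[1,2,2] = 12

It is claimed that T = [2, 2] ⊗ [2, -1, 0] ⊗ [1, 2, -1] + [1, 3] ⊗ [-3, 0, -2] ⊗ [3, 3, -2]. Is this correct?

Reconstruct entrywise from the claimed factors. For example, T[1,0,2] = 14 and Σₗ aₗ[1]bₗ[0]cₗ[2] = (2)·(2)·(-1) + (3)·(-3)·(-2) = 14; checking all 18 entries, every one matches. The claim holds.

Yes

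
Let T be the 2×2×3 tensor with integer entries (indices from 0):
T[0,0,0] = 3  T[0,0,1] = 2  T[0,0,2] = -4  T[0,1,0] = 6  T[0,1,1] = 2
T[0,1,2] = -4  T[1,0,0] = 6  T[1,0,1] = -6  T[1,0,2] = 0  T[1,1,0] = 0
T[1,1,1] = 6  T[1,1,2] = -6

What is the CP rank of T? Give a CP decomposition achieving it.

Lower bound: the mode-3 unfolding of T (rows indexed by k, columns by (i,j) = (0,0), (0,1), (1,0), (1,1)) is [[3, 6, 6, 0], [2, 2, -6, 6], [-4, -4, 0, -6]].
There the 3×3 minor on rows k ∈ {0, 1, 2}, columns (i,j) ∈ {(0,0), (0,1), (1,0)} is det [[3, 6, 6], [2, 2, -6], [-4, -4, 0]] = 72 ≠ 0, so this unfolding has rank ≥ 3; CP rank is at least every unfolding rank, so rank(T) ≥ 3. (Unfolding ranks only ever bound the CP rank from below — rank(T) can be strictly larger than all of them — so the matching upper bound has to come from an explicit 3-term decomposition.)
Upper bound: T is a sum of 3 rank-1 terms, T = [0, 1] (x) [2, -1] (x) [0, -4, 2] + [1, -2] (x) [1, -2] (x) [-1, 0, 0] + [1, 1] (x) [1, 1] (x) [4, 2, -4] (written with every a and b primitive with positive leading entry and the scale carried by c; CP decompositions are not unique, and this one is verified by expanding entrywise), so rank(T) ≤ 3.
These bounds meet, so rank(T) = 3.

rank(T) = 3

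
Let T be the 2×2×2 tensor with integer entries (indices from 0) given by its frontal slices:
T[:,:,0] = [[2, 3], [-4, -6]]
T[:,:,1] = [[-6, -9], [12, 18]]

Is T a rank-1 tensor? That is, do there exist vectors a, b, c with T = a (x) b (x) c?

Yes

If T = a (x) b (x) c then every fibre of T is a multiple of the corresponding factor, so read the factors off the fibres through the nonzero entry T[0,0,0] = 2.
The mode-1 fibre T[:,0,0] = [2, -4] gives a = [1, -2] (primitive direction); the mode-2 fibre T[0,:,0] = [2, 3] gives b = [2, 3]; then c[k] = T[0,0,k] / (a[0]·b[0]) = [2, -6] / 2 = [1, -3].
Expanding [1, -2] (x) [2, 3] (x) [1, -3] reproduces all 8 entries of T, so T = [1, -2] (x) [2, 3] (x) [1, -3] and rank(T) ≤ 1.
Equivalently every frontal slice T[:,:,k] is c[k] times the rank-1 matrix [1, -2] (x) [2, 3]. So T has rank 1 (it is nonzero).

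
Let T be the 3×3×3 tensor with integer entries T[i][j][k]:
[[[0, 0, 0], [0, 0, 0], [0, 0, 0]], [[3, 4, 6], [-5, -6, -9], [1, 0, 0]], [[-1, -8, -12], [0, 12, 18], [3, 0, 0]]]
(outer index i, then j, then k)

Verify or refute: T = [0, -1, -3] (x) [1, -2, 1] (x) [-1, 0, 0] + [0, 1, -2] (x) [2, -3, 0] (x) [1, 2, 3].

Reconstruct entrywise from the claimed factors. For example, T[0,1,1] = 0 and Σₗ aₗ[0]bₗ[1]cₗ[1] = (0)·(-2)·(0) + (0)·(-3)·(2) = 0; checking all 27 entries, every one matches. The claim holds.

Yes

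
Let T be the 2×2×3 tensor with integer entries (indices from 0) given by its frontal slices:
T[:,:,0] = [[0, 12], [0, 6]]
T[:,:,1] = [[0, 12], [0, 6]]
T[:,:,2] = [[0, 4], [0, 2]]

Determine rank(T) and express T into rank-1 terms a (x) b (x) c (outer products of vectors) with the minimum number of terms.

rank(T) = 1

Lower bound: T ≠ 0 (e.g. T[0,1,0] = 12), so rank(T) ≥ 1.
Upper bound: the mode-1 fibre T[:,1,0] = [12, 6] gives a = (2, 1) (primitive direction); the mode-2 fibre T[0,:,0] = [0, 12] gives b = (0, 1); then c[k] = T[0,1,k] / (a[0]·b[1]) = [12, 12, 4] / 2 = (6, 6, 2).
Expanding (2, 1) (x) (0, 1) (x) (6, 6, 2) reproduces all 12 entries of T, so T = (2, 1) (x) (0, 1) (x) (6, 6, 2) and rank(T) ≤ 1.
These bounds meet, so rank(T) = 1.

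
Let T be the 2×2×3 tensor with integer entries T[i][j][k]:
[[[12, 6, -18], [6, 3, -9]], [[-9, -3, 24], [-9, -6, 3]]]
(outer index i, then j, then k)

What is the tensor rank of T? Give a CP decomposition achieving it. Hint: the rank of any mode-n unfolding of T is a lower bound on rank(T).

rank(T) = 2

Lower bound: in the mode-2 unfolding of T (rows indexed by j, columns by (i,k)) the 2×2 minor on rows j ∈ {0, 1}, columns (i,k) ∈ {(0,0), (1,0)} is det [[12, -9], [6, -9]] = -54 ≠ 0, so that unfolding has rank ≥ 2 and hence rank(T) ≥ 2 (CP rank is at least every unfolding rank, though it can be larger).
Upper bound: with S_k = T[:,:,k], the two rank-1 terms a₁b₁ᵀ, a₂b₂ᵀ are the rank-1 members of the pencil x·S₀ + y·S₁.
det(x·S₀ + y·S₁) is −54·x² − 81·xy − 27·y² = (-27)·(x + y)(2·x + y), vanishing at (x:y) = (1:-1) and (1:-2).
M₁ = S₀ − S₁ = [[6, 3], [-6, -3]] = 3·[1, -1][2, 1]ᵀ and M₂ = S₀ − 2·S₁ = [[0, 0], [-3, 3]] = (-3)·[0, 1][1, -1]ᵀ, so take a₁ = [1, -1], b₁ = [2, 1], a₂ = [0, 1], b₂ = [1, -1].
Each slice is an integer combination of E₁ = a₁b₁ᵀ and E₂ = a₂b₂ᵀ: S₀ = 6·E₁ + 3·E₂, S₁ = 3·E₁ + 3·E₂, S₂ = −9·E₁ + 6·E₂; reading off coefficients, c₁ = [6, 3, -9] and c₂ = [3, 3, 6].
Hence T = [1, -1] (x) [2, 1] (x) [6, 3, -9] + [0, 1] (x) [1, -1] (x) [3, 3, 6], so rank(T) ≤ 2.
These bounds meet, so rank(T) = 2.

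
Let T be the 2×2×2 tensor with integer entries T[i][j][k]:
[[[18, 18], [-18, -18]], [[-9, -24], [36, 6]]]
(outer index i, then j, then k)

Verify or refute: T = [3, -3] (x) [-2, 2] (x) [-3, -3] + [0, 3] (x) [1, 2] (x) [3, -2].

Yes

Reconstruct entrywise from the claimed factors. For example, T[1,0,1] = -24 and Σₗ aₗ[1]bₗ[0]cₗ[1] = (-3)·(-2)·(-3) + (3)·(1)·(-2) = -24; checking all 8 entries, every one matches. The claim holds.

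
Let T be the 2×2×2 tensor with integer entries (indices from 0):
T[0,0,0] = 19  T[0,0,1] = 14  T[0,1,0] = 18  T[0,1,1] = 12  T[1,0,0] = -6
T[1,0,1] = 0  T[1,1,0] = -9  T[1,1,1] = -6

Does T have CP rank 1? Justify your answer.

The mode-3 unfolding of T (rows indexed by k, columns by (i,j) = (0,0), (0,1), (1,0), (1,1)) is [[19, 18, -6, -9], [14, 12, 0, -6]].
There the 2×2 minor on rows k ∈ {0, 1}, columns (i,j) ∈ {(0,0), (0,1)} is det [[19, 18], [14, 12]] = -24 ≠ 0, so this unfolding has rank ≥ 2; CP rank is at least every unfolding rank, so rank(T) ≥ 2.
In particular rank(T) ≥ 2 > 1, so T is not rank-1.

No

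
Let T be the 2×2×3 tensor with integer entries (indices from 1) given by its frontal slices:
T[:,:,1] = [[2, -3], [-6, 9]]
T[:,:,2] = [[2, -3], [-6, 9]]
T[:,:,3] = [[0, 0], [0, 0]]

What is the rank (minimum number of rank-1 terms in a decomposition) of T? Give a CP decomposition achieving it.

Lower bound: T ≠ 0 (e.g. T[1,1,1] = 2), so rank(T) ≥ 1.
Upper bound: if T = a ⊗ b ⊗ c then every fibre of T is a multiple of the corresponding factor, so read the factors off the fibres through the nonzero entry T[1,1,1] = 2.
The mode-1 fibre T[:,1,1] = [2, -6] gives a = [1, -3] (primitive direction); the mode-2 fibre T[1,:,1] = [2, -3] gives b = [2, -3]; then c[k] = T[1,1,k] / (a[1]·b[1]) = [2, 2, 0] / 2 = [1, 1, 0].
Expanding [1, -3] ⊗ [2, -3] ⊗ [1, 1, 0] reproduces all 12 entries of T, so T = [1, -3] ⊗ [2, -3] ⊗ [1, 1, 0] and rank(T) ≤ 1.
These bounds meet, so rank(T) = 1.

rank(T) = 1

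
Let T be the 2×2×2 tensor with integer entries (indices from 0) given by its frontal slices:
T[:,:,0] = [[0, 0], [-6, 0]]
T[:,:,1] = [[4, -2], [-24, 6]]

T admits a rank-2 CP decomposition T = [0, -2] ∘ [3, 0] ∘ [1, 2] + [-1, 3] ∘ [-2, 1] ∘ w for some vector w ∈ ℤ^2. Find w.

Subtract the known terms from T to get the rank-1 residual R = [-1, 3] ∘ [-2, 1] ∘ w, so R[i,j,k] = a[i]·b[j]·w[k]. Pick indices with nonzero a[0]·b[0] = (-1)·(-2) = 2. Only the fibre through (0,0,·) is needed: R[0,0,:] = T[0,0,:] − Σₗ aₗ[0]bₗ[0]cₗ = [0, 4] − (0)·(3)·[1, 2] = [0, 4]. Then w[k] = R[0,0,k] / 2 for each k, giving w = [0, 4] / 2 = [0, 2].

w = [0, 2]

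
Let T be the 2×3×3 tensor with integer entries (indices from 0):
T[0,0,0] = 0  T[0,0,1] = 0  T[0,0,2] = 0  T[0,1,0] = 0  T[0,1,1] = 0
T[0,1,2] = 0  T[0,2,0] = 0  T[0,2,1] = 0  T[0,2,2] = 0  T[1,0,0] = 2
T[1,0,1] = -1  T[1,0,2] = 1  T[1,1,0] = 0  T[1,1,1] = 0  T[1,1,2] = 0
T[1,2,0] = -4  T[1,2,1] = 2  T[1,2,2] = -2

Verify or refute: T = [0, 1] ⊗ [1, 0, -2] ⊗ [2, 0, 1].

Reconstruct entry (1,0,1) from the claimed factors: Σₗ aₗ[1]bₗ[0]cₗ[1] = (1)·(1)·(0) = 0, but T[1,0,1] = -1. The claim is false.

No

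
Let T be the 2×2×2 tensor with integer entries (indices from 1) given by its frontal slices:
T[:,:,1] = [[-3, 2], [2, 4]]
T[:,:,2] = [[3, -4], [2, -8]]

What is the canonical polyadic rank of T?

Lower bound: the mode-2 unfolding of T (rows indexed by j, columns by (i,k) = (1,1), (1,2), (2,1), (2,2)) is [[-3, 3, 2, 2], [2, -4, 4, -8]].
There the 2×2 minor on rows j ∈ {1, 2}, columns (i,k) ∈ {(1,1), (1,2)} is det [[-3, 3], [2, -4]] = 6 ≠ 0, so this unfolding has rank ≥ 2; CP rank is at least every unfolding rank, so rank(T) ≥ 2. (Unfolding ranks only ever bound the CP rank from below — rank(T) can be strictly larger than all of them — so the matching upper bound has to come from an explicit 2-term decomposition.)
Upper bound — finding two terms. Write S_k = T[:,:,k] for the frontal slices: S₁ = [[-3, 2], [2, 4]], S₂ = [[3, -4], [2, -8]].
If T = a₁ ⊗ b₁ ⊗ c₁ + a₂ ⊗ b₂ ⊗ c₂ then each S_k = c₁[k]·a₁b₁ᵀ + c₂[k]·a₂b₂ᵀ. S₁ and S₂ are linearly independent, so a₁b₁ᵀ and a₂b₂ᵀ must span the same plane of matrices: they are the rank-1 matrices of the form x·S₁ + y·S₂.
det(x·S₁ + y·S₂) is −16·x² + 40·xy − 16·y² = (-8)·(x − 2·y)(2·x − y), vanishing at (x:y) = (2:1) and (1:2).
M₁ = 2·S₁ + S₂ = [[-3, 0], [6, 0]] = (-3)·[1, -2][1, 0]ᵀ and M₂ = S₁ + 2·S₂ = [[3, -6], [6, -12]] = 3·[1, 2][1, -2]ᵀ, so take a₁ = [1, -2], b₁ = [1, 0], a₂ = [1, 2], b₂ = [1, -2].
Each slice is an integer combination of E₁ = a₁b₁ᵀ and E₂ = a₂b₂ᵀ: S₁ = −2·E₁ − E₂, S₂ = E₁ + 2·E₂; reading off coefficients, c₁ = [-2, 1] and c₂ = [-1, 2].
Hence T = [1, -2] ⊗ [1, 0] ⊗ [-2, 1] + [1, 2] ⊗ [1, -2] ⊗ [-1, 2], so rank(T) ≤ 2.
These bounds meet, so rank(T) = 2.

2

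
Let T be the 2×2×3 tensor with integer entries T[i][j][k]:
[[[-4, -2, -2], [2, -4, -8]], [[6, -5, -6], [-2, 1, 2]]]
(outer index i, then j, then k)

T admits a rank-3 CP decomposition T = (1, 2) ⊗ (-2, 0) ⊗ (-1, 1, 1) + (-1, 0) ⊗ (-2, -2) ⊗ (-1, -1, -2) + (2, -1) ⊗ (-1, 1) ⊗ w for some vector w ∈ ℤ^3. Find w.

w = (2, -1, -2)

Subtract the known terms from T to get the rank-1 residual R = (2, -1) ⊗ (-1, 1) ⊗ w, so R[i,j,k] = a[i]·b[j]·w[k]. Pick indices with nonzero a[0]·b[0] = (2)·(-1) = -2. Only the fibre through (0,0,·) is needed: R[0,0,:] = T[0,0,:] − Σₗ aₗ[0]bₗ[0]cₗ = [-4, -2, -2] − (1)·(-2)·(-1, 1, 1) − (-1)·(-2)·(-1, -1, -2) = [-4, 2, 4]. Then w[k] = R[0,0,k] / -2 for each k, giving w = [-4, 2, 4] / -2 = (2, -1, -2).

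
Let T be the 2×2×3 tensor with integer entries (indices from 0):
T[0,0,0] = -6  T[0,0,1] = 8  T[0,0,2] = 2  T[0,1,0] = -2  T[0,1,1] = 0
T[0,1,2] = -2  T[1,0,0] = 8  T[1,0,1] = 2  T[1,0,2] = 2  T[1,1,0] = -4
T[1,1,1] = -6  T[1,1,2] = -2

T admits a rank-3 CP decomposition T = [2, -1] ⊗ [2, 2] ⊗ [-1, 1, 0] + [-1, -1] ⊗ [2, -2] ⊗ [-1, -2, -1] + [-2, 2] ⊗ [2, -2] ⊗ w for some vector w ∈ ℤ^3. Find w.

w = [1, 0, 0]

Subtract the known terms from T to get the rank-1 residual R = [-2, 2] ⊗ [2, -2] ⊗ w, so R[i,j,k] = a[i]·b[j]·w[k]. Pick indices with nonzero a[0]·b[0] = (-2)·(2) = -4. Only the fibre through (0,0,·) is needed: R[0,0,:] = T[0,0,:] − Σₗ aₗ[0]bₗ[0]cₗ = [-6, 8, 2] − (2)·(2)·[-1, 1, 0] − (-1)·(2)·[-1, -2, -1] = [-4, 0, 0]. Then w[k] = R[0,0,k] / -4 for each k, giving w = [-4, 0, 0] / -4 = [1, 0, 0].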